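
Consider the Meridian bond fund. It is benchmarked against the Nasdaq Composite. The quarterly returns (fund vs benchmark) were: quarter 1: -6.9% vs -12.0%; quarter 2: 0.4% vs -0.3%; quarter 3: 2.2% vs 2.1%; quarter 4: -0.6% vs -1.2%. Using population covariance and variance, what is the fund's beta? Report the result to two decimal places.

r̄p = -1.2250%,  r̄m = -2.8500%
Cov = Σ(rp − r̄p)(rm − r̄m) / 4 = 18.5138
Var(rm) = Σ(rm − r̄m)² / 4 = 29.3625
β = Cov / Var = 18.5138 / 29.3625 = 0.6305

0.63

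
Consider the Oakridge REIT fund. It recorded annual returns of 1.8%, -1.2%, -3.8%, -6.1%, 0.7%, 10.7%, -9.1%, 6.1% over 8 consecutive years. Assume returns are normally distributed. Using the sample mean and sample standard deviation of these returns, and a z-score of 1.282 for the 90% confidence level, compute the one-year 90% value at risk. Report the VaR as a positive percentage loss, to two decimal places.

μ = (1.8 − 1.2 − 3.8 − 6.1 + 0.7 + 10.7 − 9.1 + 6.1) / 8 = -0.90 / 8 = -0.1125%
Σ(r − μ)² = 291.2288; sample σ = √(291.2288/7) = 6.4501%
VaR = −(μ − z·σ) = −(-0.1125 − 1.282 × 6.4501) = −(-8.3815) = 8.3815%

8.38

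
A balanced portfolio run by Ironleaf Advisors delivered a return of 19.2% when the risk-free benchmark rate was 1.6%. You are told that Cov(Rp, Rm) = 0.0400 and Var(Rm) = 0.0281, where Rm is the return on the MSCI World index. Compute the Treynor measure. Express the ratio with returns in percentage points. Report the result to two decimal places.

β = Cov / Var = 0.0400 / 0.0281 = 1.4235
Treynor = (Rp − Rf) / β = (19.2% − 1.6%) / 1.4235 = 17.60 / 1.4235 = 12.3639

12.36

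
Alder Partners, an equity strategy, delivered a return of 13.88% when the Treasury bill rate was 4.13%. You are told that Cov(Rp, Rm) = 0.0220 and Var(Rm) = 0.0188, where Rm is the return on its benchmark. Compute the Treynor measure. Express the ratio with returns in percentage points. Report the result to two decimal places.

8.33

β = Cov / Var = 0.0220 / 0.0188 = 1.1702
Treynor = (Rp − Rf) / β = (13.88% − 4.13%) / 1.1702 = 9.75 / 1.1702 = 8.3319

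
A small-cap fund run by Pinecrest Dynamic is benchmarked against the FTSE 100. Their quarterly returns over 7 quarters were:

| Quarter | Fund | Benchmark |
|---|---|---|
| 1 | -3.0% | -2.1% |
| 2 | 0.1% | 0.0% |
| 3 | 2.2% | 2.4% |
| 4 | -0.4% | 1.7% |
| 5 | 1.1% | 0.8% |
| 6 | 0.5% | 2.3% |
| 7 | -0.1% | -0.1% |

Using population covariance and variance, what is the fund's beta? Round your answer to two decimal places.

0.82

r̄p = 0.0571%,  r̄m = 0.7143%
Cov = Σ(rp − r̄p)(rm − r̄m) / 7 = 1.8078
Var(rm) = Σ(rm − r̄m)² / 7 = 2.2041
β = Cov / Var = 1.8078 / 2.2041 = 0.8202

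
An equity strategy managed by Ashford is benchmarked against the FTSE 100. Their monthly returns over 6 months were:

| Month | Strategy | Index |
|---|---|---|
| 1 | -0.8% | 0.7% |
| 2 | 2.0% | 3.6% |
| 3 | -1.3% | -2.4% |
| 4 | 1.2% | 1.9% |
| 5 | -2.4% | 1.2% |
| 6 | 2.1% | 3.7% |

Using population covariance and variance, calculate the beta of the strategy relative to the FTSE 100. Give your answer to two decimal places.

0.62

r̄p = 0.1333%,  r̄m = 1.4500%
Cov = Σ(rp − r̄p)(rm − r̄m) / 6 = 2.6283
Var(rm) = Σ(rm − r̄m)² / 6 = 4.2225
β = Cov / Var = 2.6283 / 4.2225 = 0.6225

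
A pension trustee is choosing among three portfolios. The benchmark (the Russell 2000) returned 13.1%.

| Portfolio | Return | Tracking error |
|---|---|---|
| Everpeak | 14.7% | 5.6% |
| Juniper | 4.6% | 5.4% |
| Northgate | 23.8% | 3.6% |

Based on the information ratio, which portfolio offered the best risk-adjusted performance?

Northgate

Everpeak: IR = (14.7% − 13.1%) / 5.6% = 0.286
Juniper: IR = (4.6% − 13.1%) / 5.4% = -1.574
Northgate: IR = (23.8% − 13.1%) / 3.6% = 2.972
Highest: Northgate (2.972).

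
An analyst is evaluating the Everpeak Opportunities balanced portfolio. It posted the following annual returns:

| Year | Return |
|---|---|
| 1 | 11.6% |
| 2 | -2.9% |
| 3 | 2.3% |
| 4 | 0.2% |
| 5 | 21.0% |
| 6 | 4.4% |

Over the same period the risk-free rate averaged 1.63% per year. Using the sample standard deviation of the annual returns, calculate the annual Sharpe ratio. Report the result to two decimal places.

0.51

r̄ = (11.6 − 2.9 + 2.3 + 0.2 + 21 + 4.4) / 6 = 6.1000%
Σ(r − r̄)² = (11.6 − 6.1000)² + (-2.9 − 6.1000)² + … = 385.4000
σ = √[385.4000 / 5] = 8.7795%
Sharpe = (r̄ − rf) / σ = (6.1000 − 1.63) / 8.7795 = 4.4700 / 8.7795 = 0.5091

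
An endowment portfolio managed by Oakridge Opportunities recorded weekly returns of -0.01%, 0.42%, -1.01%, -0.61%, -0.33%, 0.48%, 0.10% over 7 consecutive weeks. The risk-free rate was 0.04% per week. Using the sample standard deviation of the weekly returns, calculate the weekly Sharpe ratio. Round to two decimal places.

μ = (-0.01 + 0.42 − 1.01 − 0.61 − 0.33 + 0.48 + 0.1) / 7 = -0.1371%
Σ(r − μ)² = 1.7863; sample σ = √(1.7863/6) = 0.5456%
Sharpe = (μ − rf) / σ = (-0.1371 − 0.04) / 0.5456 = -0.1771 / 0.5456 = -0.3246

-0.32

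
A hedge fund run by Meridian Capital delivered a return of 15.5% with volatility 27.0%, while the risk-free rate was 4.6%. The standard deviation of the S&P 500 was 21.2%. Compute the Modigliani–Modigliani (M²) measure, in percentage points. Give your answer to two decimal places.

Sharpe = (Rp − Rf) / σp = (15.5% − 4.6%) / 27.0% = 0.4037
M² = Rf + Sharpe × σm = 4.6% + 0.4037 × 21.2% = 13.1584%

13.16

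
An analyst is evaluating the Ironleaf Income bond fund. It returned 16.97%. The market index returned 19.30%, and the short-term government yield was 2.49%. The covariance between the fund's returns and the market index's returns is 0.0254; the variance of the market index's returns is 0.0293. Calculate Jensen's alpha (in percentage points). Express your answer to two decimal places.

β = Cov / Var = 0.0254 / 0.0293 = 0.8669
E[R] = Rf + β(Rm − Rf) = 2.49% + 0.8669 × (19.30% − 2.49%) = 17.0626%
α = Rp − E[R] = 16.97% − 17.0626% = -0.0926

-0.09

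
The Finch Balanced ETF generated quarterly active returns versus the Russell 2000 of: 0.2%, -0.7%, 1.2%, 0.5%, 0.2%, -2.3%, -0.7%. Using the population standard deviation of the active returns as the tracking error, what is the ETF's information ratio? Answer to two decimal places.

-0.22

r̄ = (0.2 − 0.7 + 1.2 + 0.5 + 0.2 − 2.3 − 0.7) / 7 = -1.60 / 7 = -0.2286%
Σ(r − r̄)² = (0.2 − (-0.2286))² + (-0.7 − (-0.2286))² + … = 7.6743
population σ = √(7.6743 / 7) = √1.0963 = 1.0470%
IR = r̄ / tracking error = -0.2286 / 1.0470 = -0.2183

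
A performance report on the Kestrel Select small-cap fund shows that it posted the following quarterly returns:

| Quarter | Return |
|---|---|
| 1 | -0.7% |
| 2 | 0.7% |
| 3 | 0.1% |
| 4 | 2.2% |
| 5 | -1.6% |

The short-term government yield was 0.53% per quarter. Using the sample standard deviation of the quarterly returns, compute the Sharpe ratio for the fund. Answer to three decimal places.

r̄ = (-0.7 + 0.7 + 0.1 + 2.2 − 1.6) / 5 = 0.1400%
Σ(r − r̄)² = (-0.7 − 0.1400)² + (0.7 − 0.1400)² + … = 8.2920
σ = √[8.2920 / 4] = 1.4398%
Sharpe = (r̄ − rf) / σ = (0.1400 − 0.53) / 1.4398 = -0.3900 / 1.4398 = -0.2709

-0.271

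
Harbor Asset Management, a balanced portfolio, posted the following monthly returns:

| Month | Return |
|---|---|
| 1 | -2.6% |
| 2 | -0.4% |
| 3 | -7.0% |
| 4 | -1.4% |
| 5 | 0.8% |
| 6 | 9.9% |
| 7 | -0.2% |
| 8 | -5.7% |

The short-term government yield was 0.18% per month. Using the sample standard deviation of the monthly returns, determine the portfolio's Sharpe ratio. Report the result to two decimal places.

Mean return r̄ = -6.60 / 8 = -0.8250%
Sample σ = √[Σ(r − r̄)² / 7] = √[183.6150 / 7] = √26.2307 = 5.1216%
Sharpe = (r̄ − rf) / σ = (-0.8250 − 0.18) / 5.1216 = -1.0050 / 5.1216 = -0.1962

-0.20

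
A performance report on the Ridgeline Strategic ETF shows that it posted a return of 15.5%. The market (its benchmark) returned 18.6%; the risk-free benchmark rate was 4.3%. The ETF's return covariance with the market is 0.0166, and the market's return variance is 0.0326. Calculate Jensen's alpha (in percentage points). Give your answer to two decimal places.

β = Cov / Var = 0.0166 / 0.0326 = 0.5092
E[R] = Rf + β(Rm − Rf) = 4.3% + 0.5092 × (18.6% − 4.3%) = 11.5816%
α = Rp − E[R] = 15.5% − 11.5816% = 3.9184

3.92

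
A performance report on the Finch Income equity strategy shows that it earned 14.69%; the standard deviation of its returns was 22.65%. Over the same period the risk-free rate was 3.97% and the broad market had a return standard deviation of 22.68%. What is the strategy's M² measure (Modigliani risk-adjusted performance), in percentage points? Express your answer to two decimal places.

Sharpe = (Rp − Rf) / σp = (14.69% − 3.97%) / 22.65% = 0.4733
M² = Rf + Sharpe × σm = 3.97% + 0.4733 × 22.68% = 14.7044%

14.70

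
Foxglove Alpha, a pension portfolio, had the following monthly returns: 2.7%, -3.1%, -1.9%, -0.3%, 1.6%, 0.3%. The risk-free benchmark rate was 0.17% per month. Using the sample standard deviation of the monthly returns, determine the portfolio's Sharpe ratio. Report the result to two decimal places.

-0.13

Mean return r̄ = -0.70 / 6 = -0.1167%
Σ(r − r̄)² = 23.1683; sample σ = √(23.1683/5) = 2.1526%
Sharpe = (r̄ − rf) / σ = (-0.1167 − 0.17) / 2.1526 = -0.2867 / 2.1526 = -0.1332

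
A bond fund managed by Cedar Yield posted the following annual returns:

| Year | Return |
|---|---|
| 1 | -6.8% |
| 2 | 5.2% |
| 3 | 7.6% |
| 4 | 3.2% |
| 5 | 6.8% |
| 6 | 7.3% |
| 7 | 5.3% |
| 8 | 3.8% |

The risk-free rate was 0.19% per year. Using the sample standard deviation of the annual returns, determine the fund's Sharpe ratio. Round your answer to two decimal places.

0.83

r̄ = (-6.8 + 5.2 + 7.6 + 3.2 + 6.8 + 7.3 + 5.3 + 3.8) / 8 = 32.40 / 8 = 4.0500%
Σ(r − r̄)² = (-6.8 − 4.0500)² + (5.2 − 4.0500)² + … = 152.1200
sample σ = √(152.1200 / 7) = √21.7314 = 4.6617%
Sharpe = (r̄ − rf) / σ = (4.0500 − 0.19) / 4.6617 = 3.8600 / 4.6617 = 0.8280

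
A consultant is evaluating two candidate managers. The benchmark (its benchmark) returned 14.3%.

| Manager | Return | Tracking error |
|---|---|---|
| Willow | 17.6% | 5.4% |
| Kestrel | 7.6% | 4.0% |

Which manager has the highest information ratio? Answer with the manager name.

Willow

Willow: IR = (17.6% − 14.3%) / 5.4% = 0.611
Kestrel: IR = (7.6% − 14.3%) / 4.0% = -1.675
Highest: Willow (0.611).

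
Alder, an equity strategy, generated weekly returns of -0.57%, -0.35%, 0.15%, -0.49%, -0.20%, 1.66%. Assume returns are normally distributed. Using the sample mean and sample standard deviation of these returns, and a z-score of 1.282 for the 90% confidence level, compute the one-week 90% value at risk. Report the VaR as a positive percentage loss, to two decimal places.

Mean return r̄ = 0.200 / 6 = 0.0333%
Σ(r − r̄)² = 3.4989; sample σ = √(3.4989/5) = 0.8365%
VaR = −(r̄ − z·σ) = −(0.0333 − 1.282 × 0.8365) = −(-1.0391) = 1.0391%

1.04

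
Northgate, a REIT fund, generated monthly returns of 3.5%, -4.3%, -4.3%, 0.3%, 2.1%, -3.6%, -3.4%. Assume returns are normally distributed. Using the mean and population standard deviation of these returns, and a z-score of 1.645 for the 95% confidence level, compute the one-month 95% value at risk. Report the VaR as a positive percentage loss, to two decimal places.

6.39

μ = (3.5 − 4.3 − 4.3 + 0.3 + 2.1 − 3.6 − 3.4) / 7 = -1.3857%
Population σ = √[Σ(r − μ)² / 7] = √[64.8086 / 7] = √9.2584 = 3.0428%
VaR = −(μ − z·σ) = −(-1.3857 − 1.645 × 3.0428) = −(-6.3911) = 6.3911%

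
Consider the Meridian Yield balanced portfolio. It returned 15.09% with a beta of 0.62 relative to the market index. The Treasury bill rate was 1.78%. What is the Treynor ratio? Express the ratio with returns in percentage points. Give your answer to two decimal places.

Treynor = (Rp − Rf) / β = (15.09% − 1.78%) / 0.62 = 13.31 / 0.62 = 21.4677

21.47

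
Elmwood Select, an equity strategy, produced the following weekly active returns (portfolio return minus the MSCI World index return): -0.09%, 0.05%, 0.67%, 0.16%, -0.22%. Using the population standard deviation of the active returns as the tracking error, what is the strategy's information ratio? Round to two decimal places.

0.37

μ = (-0.09 + 0.05 + 0.67 + 0.16 − 0.22) / 5 = 0.570 / 5 = 0.1140%
Population std dev = √[0.4685 / 5] = 0.3061%
IR = μ / tracking error = 0.1140 / 0.3061 = 0.3724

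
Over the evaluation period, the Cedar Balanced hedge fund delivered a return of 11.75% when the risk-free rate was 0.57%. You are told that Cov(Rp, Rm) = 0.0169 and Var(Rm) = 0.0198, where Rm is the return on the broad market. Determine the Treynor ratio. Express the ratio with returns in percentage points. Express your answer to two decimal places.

β = Cov / Var = 0.0169 / 0.0198 = 0.8535
Treynor = (Rp − Rf) / β = (11.75% − 0.57%) / 0.8535 = 11.18 / 0.8535 = 13.0990

13.10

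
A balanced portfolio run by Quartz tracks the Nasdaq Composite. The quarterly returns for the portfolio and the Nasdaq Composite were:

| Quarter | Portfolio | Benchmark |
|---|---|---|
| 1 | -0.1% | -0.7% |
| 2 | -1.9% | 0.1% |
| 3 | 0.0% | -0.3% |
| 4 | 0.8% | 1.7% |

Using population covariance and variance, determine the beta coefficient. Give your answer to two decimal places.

0.45

r̄p = -0.3000%,  r̄m = 0.2000%
Cov = Σ(rp − r̄p)(rm − r̄m) / 4 = 0.3700
Var(rm) = Σ(rm − r̄m)² / 4 = 0.8300
β = Cov / Var = 0.3700 / 0.8300 = 0.4458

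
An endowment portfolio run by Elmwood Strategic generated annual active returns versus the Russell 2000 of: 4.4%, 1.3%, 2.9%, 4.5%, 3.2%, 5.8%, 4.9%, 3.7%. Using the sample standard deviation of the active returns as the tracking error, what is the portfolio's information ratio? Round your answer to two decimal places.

r̄ = (4.4 + 1.3 + 2.9 + 4.5 + 3.2 + 5.8 + 4.9 + 3.7) / 8 = 3.8375%
Σ(r − r̄)² = 13.4788; sample σ = √(13.4788/7) = 1.3876%
IR = r̄ / tracking error = 3.8375 / 1.3876 = 2.7656

2.77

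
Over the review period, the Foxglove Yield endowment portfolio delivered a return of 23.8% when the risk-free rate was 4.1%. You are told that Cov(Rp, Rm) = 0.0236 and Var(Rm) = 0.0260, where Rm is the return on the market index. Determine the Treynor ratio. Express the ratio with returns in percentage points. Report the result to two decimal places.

β = Cov / Var = 0.0236 / 0.0260 = 0.9077
Treynor = (Rp − Rf) / β = (23.8% − 4.1%) / 0.9077 = 19.70 / 0.9077 = 21.7032

21.70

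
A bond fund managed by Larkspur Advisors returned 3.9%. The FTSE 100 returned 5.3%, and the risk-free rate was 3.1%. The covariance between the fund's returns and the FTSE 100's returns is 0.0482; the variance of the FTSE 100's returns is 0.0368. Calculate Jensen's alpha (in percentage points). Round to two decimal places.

-2.08

β = Cov / Var = 0.0482 / 0.0368 = 1.3098
E[R] = Rf + β(Rm − Rf) = 3.1% + 1.3098 × (5.3% − 3.1%) = 5.9816%
α = Rp − E[R] = 3.9% − 5.9816% = -2.0816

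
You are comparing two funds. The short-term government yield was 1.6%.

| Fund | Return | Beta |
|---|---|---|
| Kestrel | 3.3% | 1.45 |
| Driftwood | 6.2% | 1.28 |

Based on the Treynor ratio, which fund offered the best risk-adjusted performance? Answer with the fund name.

Driftwood

Kestrel: Treynor = (3.3% − 1.6%) / 1.45 = 1.172
Driftwood: Treynor = (6.2% − 1.6%) / 1.28 = 3.594
Highest: Driftwood (3.594).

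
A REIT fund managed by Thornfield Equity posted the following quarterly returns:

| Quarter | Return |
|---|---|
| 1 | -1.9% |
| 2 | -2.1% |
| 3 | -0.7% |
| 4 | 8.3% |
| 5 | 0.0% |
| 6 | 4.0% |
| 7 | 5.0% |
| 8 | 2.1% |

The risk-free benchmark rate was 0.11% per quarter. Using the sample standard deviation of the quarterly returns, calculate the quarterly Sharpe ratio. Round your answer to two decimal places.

μ = (-1.9 − 2.1 − 0.7 + 8.3 + 0 + 4 + 5 + 2.1) / 8 = 1.8375%
Sample σ = √[Σ(r − μ)² / 7] = √[95.7988 / 7] = √13.6855 = 3.6994%
Sharpe = (μ − rf) / σ = (1.8375 − 0.11) / 3.6994 = 1.7275 / 3.6994 = 0.4670

0.47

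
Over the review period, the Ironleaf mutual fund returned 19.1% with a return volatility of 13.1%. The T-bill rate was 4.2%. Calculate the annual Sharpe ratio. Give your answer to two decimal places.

Sharpe = (Rp − Rf) / σp = (19.1% − 4.2%) / 13.1% = 14.90% / 13.1% = 1.1374

1.14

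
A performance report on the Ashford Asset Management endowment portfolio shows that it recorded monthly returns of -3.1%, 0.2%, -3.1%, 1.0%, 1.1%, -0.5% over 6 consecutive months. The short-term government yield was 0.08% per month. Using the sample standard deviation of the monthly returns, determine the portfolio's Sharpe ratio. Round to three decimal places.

r̄ = (-3.1 + 0.2 − 3.1 + 1 + 1.1 − 0.5) / 6 = -0.7333%
Sample σ = √[Σ(r − r̄)² / 5] = √[18.4933 / 5] = √3.6987 = 1.9232%
Sharpe = (r̄ − rf) / σ = (-0.7333 − 0.08) / 1.9232 = -0.8133 / 1.9232 = -0.4229

-0.423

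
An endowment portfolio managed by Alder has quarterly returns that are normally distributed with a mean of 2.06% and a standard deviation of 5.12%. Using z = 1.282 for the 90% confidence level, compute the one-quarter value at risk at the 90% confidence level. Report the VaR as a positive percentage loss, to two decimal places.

VaR (as % loss) = −(μ − z·σ) = −(2.06% − 1.282 × 5.12%) = −(-4.50384%) = 4.50384%

4.50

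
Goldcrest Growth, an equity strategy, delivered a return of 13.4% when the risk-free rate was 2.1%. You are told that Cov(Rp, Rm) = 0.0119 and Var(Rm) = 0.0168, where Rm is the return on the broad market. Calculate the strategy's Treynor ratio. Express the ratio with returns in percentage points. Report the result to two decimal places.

β = Cov / Var = 0.0119 / 0.0168 = 0.7083
Treynor = (Rp − Rf) / β = (13.4% − 2.1%) / 0.7083 = 11.30 / 0.7083 = 15.9537

15.95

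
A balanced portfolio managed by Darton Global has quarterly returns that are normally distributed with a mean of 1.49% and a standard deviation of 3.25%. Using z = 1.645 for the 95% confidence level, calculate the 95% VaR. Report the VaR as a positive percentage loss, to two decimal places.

VaR (as % loss) = −(μ − z·σ) = −(1.49% − 1.645 × 3.25%) = −(-3.85625%) = 3.85625%

3.86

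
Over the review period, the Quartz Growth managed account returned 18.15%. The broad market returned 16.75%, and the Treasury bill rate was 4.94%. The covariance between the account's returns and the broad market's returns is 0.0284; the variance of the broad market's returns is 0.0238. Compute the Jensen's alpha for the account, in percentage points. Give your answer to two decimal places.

β = Cov / Var = 0.0284 / 0.0238 = 1.1933
E[R] = Rf + β(Rm − Rf) = 4.94% + 1.1933 × (16.75% − 4.94%) = 19.0329%
α = Rp − E[R] = 18.15% − 19.0329% = -0.8829

-0.88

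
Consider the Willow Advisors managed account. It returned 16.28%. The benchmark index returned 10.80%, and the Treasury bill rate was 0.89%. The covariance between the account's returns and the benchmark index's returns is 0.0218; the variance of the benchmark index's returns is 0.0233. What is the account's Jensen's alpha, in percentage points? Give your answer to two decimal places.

6.12

β = Cov / Var = 0.0218 / 0.0233 = 0.9356
E[R] = Rf + β(Rm − Rf) = 0.89% + 0.9356 × (10.80% − 0.89%) = 10.1618%
α = Rp − E[R] = 16.28% − 10.1618% = 6.1182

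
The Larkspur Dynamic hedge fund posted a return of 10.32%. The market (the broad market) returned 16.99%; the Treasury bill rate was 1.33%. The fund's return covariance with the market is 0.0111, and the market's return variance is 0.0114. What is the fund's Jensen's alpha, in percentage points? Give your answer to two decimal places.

β = Cov / Var = 0.0111 / 0.0114 = 0.9737
E[R] = Rf + β(Rm − Rf) = 1.33% + 0.9737 × (16.99% − 1.33%) = 16.5781%
α = Rp − E[R] = 10.32% − 16.5781% = -6.2581

-6.26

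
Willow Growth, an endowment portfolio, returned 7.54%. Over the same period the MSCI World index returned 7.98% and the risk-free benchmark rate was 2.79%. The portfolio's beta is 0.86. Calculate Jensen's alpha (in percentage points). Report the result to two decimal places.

CAPM expected return = Rf + β(Rm − Rf) = 2.79% + 0.86 × (7.98% − 2.79%) = 2.79 + 0.86 × 5.19 = 7.2534%
Jensen's α = Rp − E[R] = 7.54% − 7.2534% = 0.2866

0.29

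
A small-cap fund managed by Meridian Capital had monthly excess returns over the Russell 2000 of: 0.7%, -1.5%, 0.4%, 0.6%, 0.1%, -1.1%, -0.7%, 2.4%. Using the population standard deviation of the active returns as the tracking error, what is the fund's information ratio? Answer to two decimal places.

0.10

Mean return μ = 0.90 / 8 = 0.1125%
Σ(r − μ)² = (0.7 − 0.1125)² + (-1.5 − 0.1125)² + … = 10.6288
σ = √[10.6288 / 8] = 1.1526%
IR = μ / tracking error = 0.1125 / 1.1526 = 0.0976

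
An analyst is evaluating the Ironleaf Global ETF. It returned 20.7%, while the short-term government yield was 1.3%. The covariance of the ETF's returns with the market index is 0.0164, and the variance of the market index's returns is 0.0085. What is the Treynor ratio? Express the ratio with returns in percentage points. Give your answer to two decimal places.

10.05

β = Cov / Var = 0.0164 / 0.0085 = 1.9294
Treynor = (Rp − Rf) / β = (20.7% − 1.3%) / 1.9294 = 19.40 / 1.9294 = 10.0549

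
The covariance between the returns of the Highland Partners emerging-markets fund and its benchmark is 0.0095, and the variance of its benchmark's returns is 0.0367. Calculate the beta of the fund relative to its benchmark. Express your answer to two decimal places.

0.26

β = Cov(Rp, Rm) / Var(Rm) = 0.0095 / 0.0367 = 0.2589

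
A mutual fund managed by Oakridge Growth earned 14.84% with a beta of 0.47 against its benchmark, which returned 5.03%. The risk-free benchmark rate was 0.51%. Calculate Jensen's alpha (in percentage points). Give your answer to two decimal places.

12.21

CAPM expected return = Rf + β(Rm − Rf) = 0.51% + 0.47 × (5.03% − 0.51%) = 0.51 + 0.47 × 4.52 = 2.6344%
Jensen's α = Rp − E[R] = 14.84% − 2.6344% = 12.2056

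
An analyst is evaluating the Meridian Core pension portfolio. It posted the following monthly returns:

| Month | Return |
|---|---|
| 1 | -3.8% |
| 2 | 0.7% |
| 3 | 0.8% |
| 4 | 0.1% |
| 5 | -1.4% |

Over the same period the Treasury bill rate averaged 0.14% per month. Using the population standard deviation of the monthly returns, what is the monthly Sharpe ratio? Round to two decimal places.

-0.50

μ = (-3.8 + 0.7 + 0.8 + 0.1 − 1.4) / 5 = -0.7200%
Population std dev = √[14.9480 / 5] = 1.7290%
Sharpe = (μ − rf) / σ = (-0.7200 − 0.14) / 1.7290 = -0.8600 / 1.7290 = -0.4974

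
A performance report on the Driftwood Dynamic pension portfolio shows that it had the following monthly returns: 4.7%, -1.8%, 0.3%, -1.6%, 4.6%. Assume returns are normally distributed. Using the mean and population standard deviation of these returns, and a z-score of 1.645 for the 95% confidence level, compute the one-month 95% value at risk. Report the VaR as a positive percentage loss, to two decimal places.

3.50

r̄ = (4.7 − 1.8 + 0.3 − 1.6 + 4.6) / 5 = 6.20 / 5 = 1.2400%
Σ(r − r̄)² = (4.7 − 1.2400)² + (-1.8 − 1.2400)² + (0.3 − 1.2400)² + … = 41.4520
σ = √[41.4520 / 5] = 2.8793%
VaR = −(r̄ − z·σ) = −(1.2400 − 1.645 × 2.8793) = −(-3.4964) = 3.4964%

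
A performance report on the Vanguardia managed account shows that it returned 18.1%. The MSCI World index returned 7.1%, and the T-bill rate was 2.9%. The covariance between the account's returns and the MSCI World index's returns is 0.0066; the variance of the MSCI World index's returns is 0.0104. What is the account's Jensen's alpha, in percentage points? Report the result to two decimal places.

12.53

β = Cov / Var = 0.0066 / 0.0104 = 0.6346
E[R] = Rf + β(Rm − Rf) = 2.9% + 0.6346 × (7.1% − 2.9%) = 5.5653%
α = Rp − E[R] = 18.1% − 5.5653% = 12.5347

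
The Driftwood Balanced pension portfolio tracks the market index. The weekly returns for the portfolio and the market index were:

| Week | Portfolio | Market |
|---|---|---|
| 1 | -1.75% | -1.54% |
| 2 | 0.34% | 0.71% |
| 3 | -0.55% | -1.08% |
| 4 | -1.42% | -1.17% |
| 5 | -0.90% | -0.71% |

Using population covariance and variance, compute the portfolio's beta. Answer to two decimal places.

0.85

r̄p = -0.8560%,  r̄m = -0.7580%
Cov = Σ(rp − r̄p)(rm − r̄m) / 5 = 0.5173
Var(rm) = Σ(rm − r̄m)² / 5 = 0.6085
β = Cov / Var = 0.5173 / 0.6085 = 0.8501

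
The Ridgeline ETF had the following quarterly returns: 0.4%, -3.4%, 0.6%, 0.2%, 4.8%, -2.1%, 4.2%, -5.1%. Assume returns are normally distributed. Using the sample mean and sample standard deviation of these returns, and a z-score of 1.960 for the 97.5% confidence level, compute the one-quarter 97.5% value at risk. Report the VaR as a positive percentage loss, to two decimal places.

μ = (0.4 − 3.4 + 0.6 + 0.2 + 4.8 − 2.1 + 4.2 − 5.1) / 8 = -0.0500%
Sample std dev = √[83.2000 / 7] = 3.4476%
VaR = −(μ − z·σ) = −(-0.0500 − 1.960 × 3.4476) = −(-6.8073) = 6.8073%

6.81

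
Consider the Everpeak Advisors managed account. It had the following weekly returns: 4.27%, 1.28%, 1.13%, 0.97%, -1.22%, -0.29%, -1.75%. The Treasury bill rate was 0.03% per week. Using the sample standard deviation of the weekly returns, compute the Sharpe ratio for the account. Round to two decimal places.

Mean return r̄ = 4.390 / 7 = 0.6271%
Σ(r − r̄)² = 23.9709; sample σ = √(23.9709/6) = 1.9988%
Sharpe = (r̄ − rf) / σ = (0.6271 − 0.03) / 1.9988 = 0.5971 / 1.9988 = 0.2987

0.30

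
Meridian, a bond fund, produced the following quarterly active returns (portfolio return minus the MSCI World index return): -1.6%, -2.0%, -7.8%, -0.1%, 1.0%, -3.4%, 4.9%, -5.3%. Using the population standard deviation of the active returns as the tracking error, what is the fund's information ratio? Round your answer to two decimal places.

-0.49

Mean return r̄ = -14.30 / 8 = -1.7875%
Population σ = √[Σ(r − r̄)² / 8] = √[106.5088 / 8] = √13.3136 = 3.6488%
IR = r̄ / tracking error = -1.7875 / 3.6488 = -0.4899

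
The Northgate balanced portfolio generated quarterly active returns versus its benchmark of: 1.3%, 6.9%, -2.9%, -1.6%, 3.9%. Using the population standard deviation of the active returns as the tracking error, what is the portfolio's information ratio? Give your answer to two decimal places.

0.43

μ = (1.3 + 6.9 − 2.9 − 1.6 + 3.9) / 5 = 7.60 / 5 = 1.5200%
Σ(r − μ)² = (1.3 − 1.5200)² + (6.9 − 1.5200)² + (-2.9 − 1.5200)² + … = 63.9280
σ = √[63.9280 / 5] = 3.5757%
IR = μ / tracking error = 1.5200 / 3.5757 = 0.4251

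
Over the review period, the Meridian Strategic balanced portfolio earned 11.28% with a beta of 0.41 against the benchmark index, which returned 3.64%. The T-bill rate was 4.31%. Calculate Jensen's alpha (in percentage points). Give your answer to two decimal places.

7.24

CAPM expected return = Rf + β(Rm − Rf) = 4.31% + 0.41 × (3.64% − 4.31%) = 4.31 + 0.41 × -0.67 = 4.0353%
Jensen's α = Rp − E[R] = 11.28% − 4.0353% = 7.2447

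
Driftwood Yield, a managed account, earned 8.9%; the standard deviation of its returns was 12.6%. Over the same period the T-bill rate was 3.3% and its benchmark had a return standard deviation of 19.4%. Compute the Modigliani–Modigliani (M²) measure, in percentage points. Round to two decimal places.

11.92

Sharpe = (Rp − Rf) / σp = (8.9% − 3.3%) / 12.6% = 0.4444
M² = Rf + Sharpe × σm = 3.3% + 0.4444 × 19.4% = 11.9214%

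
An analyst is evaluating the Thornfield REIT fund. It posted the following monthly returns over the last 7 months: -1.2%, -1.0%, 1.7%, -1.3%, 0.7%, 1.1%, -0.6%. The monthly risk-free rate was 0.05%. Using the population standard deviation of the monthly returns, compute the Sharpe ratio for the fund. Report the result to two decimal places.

r̄ = (-1.2 − 1 + 1.7 − 1.3 + 0.7 + 1.1 − 0.6) / 7 = -0.60 / 7 = -0.0857%
Population std dev = √[9.0286 / 7] = 1.1357%
Sharpe = (r̄ − rf) / σ = (-0.0857 − 0.05) / 1.1357 = -0.1357 / 1.1357 = -0.1195

-0.12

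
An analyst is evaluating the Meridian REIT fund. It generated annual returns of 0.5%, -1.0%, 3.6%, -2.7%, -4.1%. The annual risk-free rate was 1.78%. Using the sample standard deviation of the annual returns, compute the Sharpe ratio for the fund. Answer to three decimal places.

-0.845

Mean return r̄ = -3.70 / 5 = -0.7400%
Sample σ = √[Σ(r − r̄)² / 4] = √[35.5720 / 4] = √8.8930 = 2.9821%
Sharpe = (r̄ − rf) / σ = (-0.7400 − 1.78) / 2.9821 = -2.5200 / 2.9821 = -0.8450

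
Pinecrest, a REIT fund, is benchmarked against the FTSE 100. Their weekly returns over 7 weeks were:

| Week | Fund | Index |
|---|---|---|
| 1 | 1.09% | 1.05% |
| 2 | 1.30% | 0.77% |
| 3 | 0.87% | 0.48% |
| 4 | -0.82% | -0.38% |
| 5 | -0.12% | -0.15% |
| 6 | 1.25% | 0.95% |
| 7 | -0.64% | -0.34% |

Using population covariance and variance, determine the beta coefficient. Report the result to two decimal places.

r̄p = 0.4186%,  r̄m = 0.3400%
Cov = Σ(rp − r̄p)(rm − r̄m) / 7 = 0.4717
Var(rm) = Σ(rm − r̄m)² / 7 = 0.3288
β = Cov / Var = 0.4717 / 0.3288 = 1.4346

1.43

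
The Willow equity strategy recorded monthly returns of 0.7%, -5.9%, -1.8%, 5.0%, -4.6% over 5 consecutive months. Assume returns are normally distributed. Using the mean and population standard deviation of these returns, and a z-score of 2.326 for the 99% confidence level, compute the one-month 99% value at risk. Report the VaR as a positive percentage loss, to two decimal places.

μ = (0.7 − 5.9 − 1.8 + 5 − 4.6) / 5 = -6.60 / 5 = -1.3200%
Σ(r − μ)² = 75.9880; population σ = √(75.9880/5) = 3.8984%
VaR = −(μ − z·σ) = −(-1.3200 − 2.326 × 3.8984) = −(-10.3877) = 10.3877%

10.39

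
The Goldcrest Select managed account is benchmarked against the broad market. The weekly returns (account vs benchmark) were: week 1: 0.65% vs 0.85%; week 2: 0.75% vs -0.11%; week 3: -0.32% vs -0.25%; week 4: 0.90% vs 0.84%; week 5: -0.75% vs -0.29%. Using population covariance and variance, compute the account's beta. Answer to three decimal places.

r̄p = 0.2460%,  r̄m = 0.2080%
Cov = Σ(rp − r̄p)(rm − r̄m) / 5 = 0.2535
Var(rm) = Σ(rm − r̄m)² / 5 = 0.2741
β = Cov / Var = 0.2535 / 0.2741 = 0.9248

0.925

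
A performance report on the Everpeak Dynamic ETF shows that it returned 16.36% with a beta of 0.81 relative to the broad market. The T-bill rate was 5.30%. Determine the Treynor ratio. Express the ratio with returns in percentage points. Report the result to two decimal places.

Treynor = (Rp − Rf) / β = (16.36% − 5.30%) / 0.81 = 11.06 / 0.81 = 13.6543

13.65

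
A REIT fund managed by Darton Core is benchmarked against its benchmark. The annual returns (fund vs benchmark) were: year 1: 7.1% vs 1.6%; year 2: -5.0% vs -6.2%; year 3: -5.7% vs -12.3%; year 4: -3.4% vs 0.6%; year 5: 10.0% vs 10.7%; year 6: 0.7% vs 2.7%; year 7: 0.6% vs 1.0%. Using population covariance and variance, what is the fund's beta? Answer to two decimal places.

r̄p = 0.6143%,  r̄m = -0.2714%
Cov = Σ(rp − r̄p)(rm − r̄m) / 7 = 31.5839
Var(rm) = Σ(rm − r̄m)² / 7 = 44.9878
β = Cov / Var = 31.5839 / 44.9878 = 0.7021

0.70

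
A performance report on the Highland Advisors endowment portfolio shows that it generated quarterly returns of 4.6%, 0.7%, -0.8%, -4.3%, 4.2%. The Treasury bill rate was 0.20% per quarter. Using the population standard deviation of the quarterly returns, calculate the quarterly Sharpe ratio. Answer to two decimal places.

μ = (4.6 + 0.7 − 0.8 − 4.3 + 4.2) / 5 = 4.40 / 5 = 0.8800%
Σ(r − μ)² = (4.6 − 0.8800)² + (0.7 − 0.8800)² + … = 54.5480
population σ = √(54.5480 / 5) = √10.9096 = 3.3030%
Sharpe = (μ − rf) / σ = (0.8800 − 0.2) / 3.3030 = 0.6800 / 3.3030 = 0.2059

0.21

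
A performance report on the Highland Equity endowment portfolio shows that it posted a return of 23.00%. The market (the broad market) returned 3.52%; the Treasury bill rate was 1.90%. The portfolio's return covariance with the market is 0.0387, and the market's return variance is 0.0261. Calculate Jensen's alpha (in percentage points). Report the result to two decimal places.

18.70

β = Cov / Var = 0.0387 / 0.0261 = 1.4828
E[R] = Rf + β(Rm − Rf) = 1.90% + 1.4828 × (3.52% − 1.90%) = 4.3021%
α = Rp − E[R] = 23.00% − 4.3021% = 18.6979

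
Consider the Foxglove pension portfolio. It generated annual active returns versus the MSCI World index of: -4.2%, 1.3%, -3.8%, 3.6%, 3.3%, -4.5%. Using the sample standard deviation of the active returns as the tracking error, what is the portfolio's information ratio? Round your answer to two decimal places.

Mean return r̄ = -4.30 / 6 = -0.7167%
Σ(r − r̄)² = 74.7883; sample σ = √(74.7883/5) = 3.8675%
IR = r̄ / tracking error = -0.7167 / 3.8675 = -0.1853

-0.19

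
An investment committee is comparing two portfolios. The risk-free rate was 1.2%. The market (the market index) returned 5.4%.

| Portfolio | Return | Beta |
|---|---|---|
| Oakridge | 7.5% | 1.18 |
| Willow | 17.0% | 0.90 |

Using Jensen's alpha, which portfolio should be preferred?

Oakridge: α = 7.5% − [1.2% + 1.18 × (5.4% − 1.2%)] = 1.344
Willow: α = 17.0% − [1.2% + 0.90 × (5.4% − 1.2%)] = 12.020
Highest: Willow (12.020).

Willow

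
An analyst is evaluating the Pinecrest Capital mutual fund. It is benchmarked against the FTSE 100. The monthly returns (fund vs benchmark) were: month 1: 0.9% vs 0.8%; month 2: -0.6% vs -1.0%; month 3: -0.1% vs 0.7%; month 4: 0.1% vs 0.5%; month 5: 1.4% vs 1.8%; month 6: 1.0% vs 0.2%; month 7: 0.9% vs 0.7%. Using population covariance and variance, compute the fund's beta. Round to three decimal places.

r̄p = 0.5143%,  r̄m = 0.5286%
Cov = Σ(rp − r̄p)(rm − r̄m) / 7 = 0.3924
Var(rm) = Σ(rm − r̄m)² / 7 = 0.5992
β = Cov / Var = 0.3924 / 0.5992 = 0.6549

0.655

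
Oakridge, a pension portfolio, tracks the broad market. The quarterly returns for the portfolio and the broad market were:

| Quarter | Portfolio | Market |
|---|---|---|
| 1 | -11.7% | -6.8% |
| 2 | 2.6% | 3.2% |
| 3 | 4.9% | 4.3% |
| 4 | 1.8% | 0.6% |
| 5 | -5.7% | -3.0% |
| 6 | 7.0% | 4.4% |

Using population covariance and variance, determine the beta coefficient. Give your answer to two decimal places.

1.55

r̄p = -0.1833%,  r̄m = 0.4500%
Cov = Σ(rp − r̄p)(rm − r̄m) / 6 = 26.4042
Var(rm) = Σ(rm − r̄m)² / 6 = 17.0792
β = Cov / Var = 26.4042 / 17.0792 = 1.5460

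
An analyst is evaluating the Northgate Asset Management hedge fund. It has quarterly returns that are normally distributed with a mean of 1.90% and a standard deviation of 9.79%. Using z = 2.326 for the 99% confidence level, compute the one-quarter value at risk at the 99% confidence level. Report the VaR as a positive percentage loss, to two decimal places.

VaR (as % loss) = −(μ − z·σ) = −(1.90% − 2.326 × 9.79%) = −(-20.87154%) = 20.87154%

20.87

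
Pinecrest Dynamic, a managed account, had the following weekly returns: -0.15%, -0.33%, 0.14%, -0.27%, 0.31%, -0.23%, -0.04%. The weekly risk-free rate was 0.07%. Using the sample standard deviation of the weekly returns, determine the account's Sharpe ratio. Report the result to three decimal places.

μ = (-0.15 − 0.33 + 0.14 − 0.27 + 0.31 − 0.23 − 0.04) / 7 = -0.570 / 7 = -0.0814%
Σ(r − μ)² = 0.3281; sample σ = √(0.3281/6) = 0.2338%
Sharpe = (μ − rf) / σ = (-0.0814 − 0.07) / 0.2338 = -0.1514 / 0.2338 = -0.6476

-0.648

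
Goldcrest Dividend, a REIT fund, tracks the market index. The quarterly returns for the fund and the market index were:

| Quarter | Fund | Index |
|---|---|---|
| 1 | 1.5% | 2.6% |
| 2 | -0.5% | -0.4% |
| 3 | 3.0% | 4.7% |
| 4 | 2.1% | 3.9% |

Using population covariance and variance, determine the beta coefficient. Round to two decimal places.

0.66

r̄p = 1.5250%,  r̄m = 2.7000%
Cov = Σ(rp − r̄p)(rm − r̄m) / 4 = 2.4800
Var(rm) = Σ(rm − r̄m)² / 4 = 3.7650
β = Cov / Var = 2.4800 / 3.7650 = 0.6587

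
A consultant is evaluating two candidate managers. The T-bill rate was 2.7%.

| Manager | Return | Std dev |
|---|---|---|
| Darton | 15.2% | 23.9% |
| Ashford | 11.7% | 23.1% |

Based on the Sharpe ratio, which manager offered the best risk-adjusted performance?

Darton

Darton: Sharpe ratio = (15.2% − 2.7%) / 23.9% = 0.523
Ashford: Sharpe ratio = (11.7% − 2.7%) / 23.1% = 0.390
Highest: Darton (0.523).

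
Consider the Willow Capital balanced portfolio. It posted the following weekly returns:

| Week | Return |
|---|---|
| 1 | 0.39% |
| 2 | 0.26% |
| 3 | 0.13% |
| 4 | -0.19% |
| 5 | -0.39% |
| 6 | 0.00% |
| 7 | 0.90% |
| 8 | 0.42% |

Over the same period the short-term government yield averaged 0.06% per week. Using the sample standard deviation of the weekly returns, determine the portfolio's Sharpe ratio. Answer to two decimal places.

0.32

Mean return r̄ = 1.520 / 8 = 0.1900%
Σ(r − r̄)² = (0.39 − 0.1900)² + (0.26 − 0.1900)² + … = 1.1224
σ = √[1.1224 / 7] = 0.4004%
Sharpe = (r̄ − rf) / σ = (0.1900 − 0.06) / 0.4004 = 0.1300 / 0.4004 = 0.3247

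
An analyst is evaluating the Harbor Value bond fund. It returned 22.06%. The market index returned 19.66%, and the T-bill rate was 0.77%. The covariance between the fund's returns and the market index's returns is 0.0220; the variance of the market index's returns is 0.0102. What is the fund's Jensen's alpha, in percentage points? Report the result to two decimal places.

β = Cov / Var = 0.0220 / 0.0102 = 2.1569
E[R] = Rf + β(Rm − Rf) = 0.77% + 2.1569 × (19.66% − 0.77%) = 41.5138%
α = Rp − E[R] = 22.06% − 41.5138% = -19.4538

-19.45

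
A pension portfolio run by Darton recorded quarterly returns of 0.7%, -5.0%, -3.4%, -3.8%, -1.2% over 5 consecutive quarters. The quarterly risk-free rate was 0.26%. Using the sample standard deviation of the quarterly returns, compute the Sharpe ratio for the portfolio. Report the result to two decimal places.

r̄ = (0.7 − 5 − 3.4 − 3.8 − 1.2) / 5 = -2.5400%
Σ(r − r̄)² = 20.6720; sample σ = √(20.6720/4) = 2.2733%
Sharpe = (r̄ − rf) / σ = (-2.5400 − 0.26) / 2.2733 = -2.8000 / 2.2733 = -1.2317

-1.23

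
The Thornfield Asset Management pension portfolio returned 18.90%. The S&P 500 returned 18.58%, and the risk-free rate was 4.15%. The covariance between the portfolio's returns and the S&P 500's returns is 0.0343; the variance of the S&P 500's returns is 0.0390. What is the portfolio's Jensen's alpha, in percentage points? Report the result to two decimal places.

β = Cov / Var = 0.0343 / 0.0390 = 0.8795
E[R] = Rf + β(Rm − Rf) = 4.15% + 0.8795 × (18.58% − 4.15%) = 16.8412%
α = Rp − E[R] = 18.90% − 16.8412% = 2.0588

2.06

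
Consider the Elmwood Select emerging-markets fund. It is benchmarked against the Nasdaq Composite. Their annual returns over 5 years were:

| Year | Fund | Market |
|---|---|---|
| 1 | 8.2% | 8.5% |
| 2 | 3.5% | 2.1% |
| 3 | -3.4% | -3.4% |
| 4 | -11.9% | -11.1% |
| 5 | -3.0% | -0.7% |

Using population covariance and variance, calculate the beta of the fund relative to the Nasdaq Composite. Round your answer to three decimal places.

1.044

r̄p = -1.3200%,  r̄m = -0.9200%
Cov = Σ(rp − r̄p)(rm − r̄m) / 5 = 43.3456
Var(rm) = Σ(rm − r̄m)² / 5 = 41.5376
β = Cov / Var = 43.3456 / 41.5376 = 1.0435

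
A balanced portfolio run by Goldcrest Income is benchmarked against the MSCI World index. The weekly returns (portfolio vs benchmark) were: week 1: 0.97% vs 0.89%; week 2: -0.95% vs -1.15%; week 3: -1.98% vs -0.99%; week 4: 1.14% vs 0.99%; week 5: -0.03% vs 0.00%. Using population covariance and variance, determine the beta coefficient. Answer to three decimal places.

1.231

r̄p = -0.1700%,  r̄m = -0.0520%
Cov = Σ(rp − r̄p)(rm − r̄m) / 5 = 1.0001
Var(rm) = Σ(rm − r̄m)² / 5 = 0.8123
β = Cov / Var = 1.0001 / 0.8123 = 1.2312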